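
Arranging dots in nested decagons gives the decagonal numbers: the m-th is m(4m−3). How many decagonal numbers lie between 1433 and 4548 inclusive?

15

The n-th decagonal number is n(4n−3).
Smallest index with value ≥ 1433: n = 20 (giving 1540).
Largest index with value ≤ 4548: n = 34 (giving 4522).
Indices 20 through 34: 15 terms.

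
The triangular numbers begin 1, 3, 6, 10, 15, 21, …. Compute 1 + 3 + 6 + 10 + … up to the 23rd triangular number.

2300

Σ i(i+1)/2 = (Σi² + Σi) / 2 over i = 1..23.
Σi = 276 and Σi² = 4324.
(1·4324 + 1·276) / 2 = 4600/2 = 2300.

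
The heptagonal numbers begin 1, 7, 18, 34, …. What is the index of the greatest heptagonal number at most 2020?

28

Solve n(5n−3)/2 ≤ 2020 for integer n.
n = 28 gives 1918 ≤ 2020, while n = 29 gives 2059 > 2020; so the answer is index 28.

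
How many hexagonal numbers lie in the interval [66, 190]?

5

The n-th hexagonal number is n(2n−1).
Smallest index with value ≥ 66: n = 6 (giving 66).
Largest index with value ≤ 190: n = 10 (giving 190).
Indices 6 through 10: 5 terms.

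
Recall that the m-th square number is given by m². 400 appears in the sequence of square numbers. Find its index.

We need n² = 400, so n = √400 = 20.

20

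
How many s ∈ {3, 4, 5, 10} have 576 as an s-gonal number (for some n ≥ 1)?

s = 3: P(3, 33) = 561 and P(3, 34) = 595; 576 is not s-gonal.
s = 4: P(4, 24) = 576. ✓
s = 5: P(5, 19) = 532 and P(5, 20) = 590; 576 is not s-gonal.
s = 10: P(10, 12) = 540 and P(10, 13) = 637; 576 is not s-gonal.
Hits: s ∈ {4} → 1.

1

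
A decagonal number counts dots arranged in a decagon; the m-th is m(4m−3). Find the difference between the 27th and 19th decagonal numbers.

27·(4·27 − 3) = 2835 and 19·(4·19 − 3) = 1387.
Difference: 2835 − 1387 = 1448.

1448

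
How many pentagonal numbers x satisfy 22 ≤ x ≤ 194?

The n-th pentagonal number is n(3n−1)/2.
Smallest index with value ≥ 22: n = 4 (giving 22).
Largest index with value ≤ 194: n = 11 (giving 176).
Indices 4 through 11: 8 terms.

8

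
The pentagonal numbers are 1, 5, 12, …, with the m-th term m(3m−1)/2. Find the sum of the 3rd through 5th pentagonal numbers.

69

Σ i(3i−1)/2 = (3Σi² − Σi) / 2 over i = 3..5.
Σi = 15 − 3 = 12 and Σi² = 55 − 5 = 50.
(3·50 − 1·12) / 2 = 138/2 = 69.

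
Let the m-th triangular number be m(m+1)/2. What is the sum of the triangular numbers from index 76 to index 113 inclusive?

173755

Σ i(i+1)/2 = (Σi² + Σi) / 2 over i = 76..113.
Σi = 6441 − 2850 = 3591 and Σi² = 487369 − 143450 = 343919.
(1·343919 + 1·3591) / 2 = 347510/2 = 173755.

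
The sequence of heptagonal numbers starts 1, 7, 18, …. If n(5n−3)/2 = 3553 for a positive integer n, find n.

Set n(5n−3)/2 = 3553, giving 5n² − 3n − 7106 = 0.
The discriminant is 9 + 40·3553 = 142129, and √142129 = 377.
So n = (3 + 377) / 10 = 380/10 = 38.
Check: 38·(5·38 − 3)/2 = 3553. ✓

38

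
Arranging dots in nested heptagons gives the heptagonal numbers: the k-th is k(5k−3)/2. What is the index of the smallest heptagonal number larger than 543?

16

Solve n(5n−3)/2 > 543 for integer n.
The largest n with value ≤ 543 is 15 (since 540 ≤ 543 < 616), so the first above is n = 16, value 616.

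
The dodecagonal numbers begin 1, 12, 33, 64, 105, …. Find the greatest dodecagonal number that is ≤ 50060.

49600

Solve n(5n−4) ≤ 50060 for integer n.
n = 100 gives 49600 ≤ 50060, while n = 101 gives 50601 > 50060; so the answer is 49600.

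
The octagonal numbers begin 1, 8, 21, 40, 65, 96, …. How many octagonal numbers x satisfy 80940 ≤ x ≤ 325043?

165

The n-th octagonal number is n(3n−2).
Smallest index with value ≥ 80940: n = 165 (giving 81345).
Largest index with value ≤ 325043: n = 329 (giving 324065).
Indices 165 through 329: 165 terms.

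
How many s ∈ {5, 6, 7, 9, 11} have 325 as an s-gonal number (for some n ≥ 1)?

s = 5: P(5, 14) = 287 and P(5, 15) = 330; 325 is not s-gonal.
s = 6: P(6, 13) = 325. ✓
s = 7: P(7, 11) = 286 and P(7, 12) = 342; 325 is not s-gonal.
s = 9: P(9, 10) = 325. ✓
s = 11: P(11, 8) = 260 and P(11, 9) = 333; 325 is not s-gonal.
Hits: s ∈ {6, 9} → 2.

2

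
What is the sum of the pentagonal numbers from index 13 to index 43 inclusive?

39742

Σ i(3i−1)/2 = (3Σi² − Σi) / 2 over i = 13..43.
Σi = 946 − 78 = 868 and Σi² = 27434 − 650 = 26784.
(3·26784 − 1·868) / 2 = 79484/2 = 39742.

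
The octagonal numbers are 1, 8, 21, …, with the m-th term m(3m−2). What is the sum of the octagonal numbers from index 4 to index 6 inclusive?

201

Σ i(3i−2) = 3Σi² − 2Σi over i = 4..6.
Σi = 21 − 6 = 15 and Σi² = 91 − 14 = 77.
3·77 − 2·15 = 201.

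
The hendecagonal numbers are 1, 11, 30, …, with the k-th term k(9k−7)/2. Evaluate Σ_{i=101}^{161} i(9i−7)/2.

4767821

Σ i(9i−7)/2 = (9Σi² − 7Σi) / 2 over i = 101..161.
Σi = 13041 − 5050 = 7991 and Σi² = 1404081 − 338350 = 1065731.
(9·1065731 − 7·7991) / 2 = 9535642/2 = 4767821.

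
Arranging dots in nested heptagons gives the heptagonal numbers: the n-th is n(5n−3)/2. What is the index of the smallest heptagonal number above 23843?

Solve n(5n−3)/2 > 23843 for integer n.
The largest n with value ≤ 23843 is 97 (since 23377 ≤ 23843 < 23863), so the first above is n = 98, value 23863.

98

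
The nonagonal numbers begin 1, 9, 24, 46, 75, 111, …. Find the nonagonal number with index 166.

96031

The 166th nonagonal number is n(7n−5)/2 with n = 166.
166·(7·166 − 5)/2 = 166·1157/2 = 96031.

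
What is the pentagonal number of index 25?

25·(3·25 − 1)/2 = 25·74/2 = 25·37 = 925.

925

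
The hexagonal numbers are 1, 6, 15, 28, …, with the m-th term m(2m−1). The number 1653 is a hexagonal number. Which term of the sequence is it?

Set n(2n−1) = 1653, giving 2n² − n − 1653 = 0.
The discriminant is 1 + 8·1653 = 13225, and √13225 = 115.
So n = (1 + 115) / 4 = 116/4 = 29.

29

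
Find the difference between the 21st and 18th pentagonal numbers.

174

21·(3·21 − 1)/2 = 651 and 18·(3·18 − 1)/2 = 477.
Difference: 651 − 477 = 174.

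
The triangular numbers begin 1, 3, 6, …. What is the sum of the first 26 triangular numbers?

Σ i(i+1)/2 = (Σi² + Σi) / 2 over i = 1..26.
Σi = 351 and Σi² = 6201.
(1·6201 + 1·351) / 2 = 6552/2 = 3276.

3276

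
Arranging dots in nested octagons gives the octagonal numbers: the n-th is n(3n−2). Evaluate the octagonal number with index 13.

13·(3·13 − 2) = 13·37 = 481.

481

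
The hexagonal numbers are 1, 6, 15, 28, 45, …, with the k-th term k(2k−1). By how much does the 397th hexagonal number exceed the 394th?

397·(2·397 − 1) = 314821 and 394·(2·394 − 1) = 310078.
Difference: 314821 − 310078 = 4743.

4743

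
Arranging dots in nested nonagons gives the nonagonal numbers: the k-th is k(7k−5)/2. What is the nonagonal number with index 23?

1794

The 23rd nonagonal number is n(7n−5)/2 with n = 23.
23·(7·23 − 5)/2 = 23·156/2 = 23·78 = 1794.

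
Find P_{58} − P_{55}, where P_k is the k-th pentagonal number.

507

58·(3·58 − 1)/2 = 5017 and 55·(3·55 − 1)/2 = 4510.
Difference: 5017 − 4510 = 507.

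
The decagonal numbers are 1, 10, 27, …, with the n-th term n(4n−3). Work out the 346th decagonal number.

477826

346·(4·346 − 3) = 346·1381 = 477826.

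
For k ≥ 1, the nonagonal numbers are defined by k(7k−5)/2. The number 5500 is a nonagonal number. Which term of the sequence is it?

40

Set n(7n−5)/2 = 5500, giving 7n² − 5n − 11000 = 0.
The discriminant is 25 + 56·5500 = 308025, and √308025 = 555.
So n = (5 + 555) / 14 = 560/14 = 40.
Check: 40·(7·40 − 5)/2 = 5500. ✓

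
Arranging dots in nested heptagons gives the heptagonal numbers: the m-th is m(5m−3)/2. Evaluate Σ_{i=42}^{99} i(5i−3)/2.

Σ i(5i−3)/2 = (5Σi² − 3Σi) / 2 over i = 42..99.
Σi = 4950 − 861 = 4089 and Σi² = 328350 − 23821 = 304529.
(5·304529 − 3·4089) / 2 = 1510378/2 = 755189.

755189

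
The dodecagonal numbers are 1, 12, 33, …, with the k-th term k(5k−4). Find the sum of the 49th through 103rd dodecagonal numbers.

1640980

Σ i(5i−4) = 5Σi² − 4Σi over i = 49..103.
Σi = 5356 − 1176 = 4180 and Σi² = 369564 − 38024 = 331540.
5·331540 − 4·4180 = 1640980.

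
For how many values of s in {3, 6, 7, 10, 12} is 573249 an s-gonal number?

1

s = 3: P(3, 1070) = 572985 and P(3, 1071) = 574056; 573249 is not s-gonal.
s = 6: P(6, 535) = 571915 and P(6, 536) = 574056; 573249 is not s-gonal.
s = 7: P(7, 479) = 572884 and P(7, 480) = 575280; 573249 is not s-gonal.
s = 10: P(10, 378) = 570402 and P(10, 379) = 573427; 573249 is not s-gonal.
s = 12: P(12, 339) = 573249. ✓
Hits: s ∈ {12} → 1.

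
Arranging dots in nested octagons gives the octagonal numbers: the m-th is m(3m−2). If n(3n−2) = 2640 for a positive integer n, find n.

30

Set n(3n−2) = 2640, giving 3n² − 2n − 2640 = 0.
So n = (2 + 178) / 6 = 180/6 = 30.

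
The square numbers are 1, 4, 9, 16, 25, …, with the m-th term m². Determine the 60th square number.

The 60th square number is n² with n = 60.
60² = 3600.

3600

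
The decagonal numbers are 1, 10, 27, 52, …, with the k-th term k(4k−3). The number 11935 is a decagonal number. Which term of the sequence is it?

Set n(4n−3) = 11935, giving 4n² − 3n − 11935 = 0.
The discriminant is 9 + 16·11935 = 190969, and √190969 = 437.
So n = (3 + 437) / 8 = 440/8 = 55.

55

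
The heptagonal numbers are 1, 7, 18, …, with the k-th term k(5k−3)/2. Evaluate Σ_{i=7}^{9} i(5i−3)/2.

Σ i(5i−3)/2 = (5Σi² − 3Σi) / 2 over i = 7..9.
Σi = 45 − 21 = 24 and Σi² = 285 − 91 = 194.
(5·194 − 3·24) / 2 = 898/2 = 449.

449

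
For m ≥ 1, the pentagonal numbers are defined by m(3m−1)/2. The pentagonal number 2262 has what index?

39

Set n(3n−1)/2 = 2262, giving 3n² − n − 4524 = 0.
The discriminant is 1 + 24·2262 = 54289, and √54289 = 233.
So n = (1 + 233) / 6 = 234/6 = 39.
Check: 39·(3·39 − 1)/2 = 2262. ✓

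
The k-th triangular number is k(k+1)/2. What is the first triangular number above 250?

253

Solve n(n+1)/2 > 250 for integer n.
The largest n with value ≤ 250 is 21 (since 231 ≤ 250 < 253), so the first above is n = 22, value 253.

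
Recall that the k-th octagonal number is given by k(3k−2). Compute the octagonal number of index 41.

41·(3·41 − 2) = 41·121 = 4961.

4961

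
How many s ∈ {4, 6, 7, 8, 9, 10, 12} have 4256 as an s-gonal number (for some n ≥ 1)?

s = 4: P(4, 65) = 4225 and P(4, 66) = 4356; 4256 is not s-gonal.
s = 6: P(6, 46) = 4186 and P(6, 47) = 4371; 4256 is not s-gonal.
s = 7: P(7, 41) = 4141 and P(7, 42) = 4347; 4256 is not s-gonal.
s = 8: P(8, 38) = 4256. ✓
s = 9: P(9, 35) = 4200 and P(9, 36) = 4446; 4256 is not s-gonal.
s = 10: P(10, 32) = 4000 and P(10, 33) = 4257; 4256 is not s-gonal.
s = 12: P(12, 29) = 4089 and P(12, 30) = 4380; 4256 is not s-gonal.
Hits: s ∈ {8} → 1.

1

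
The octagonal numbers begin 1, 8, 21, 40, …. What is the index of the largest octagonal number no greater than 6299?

46

Solve n(3n−2) ≤ 6299 for integer n.
n = 46 gives 6256 ≤ 6299, while n = 47 gives 6533 > 6299; so the answer is index 46.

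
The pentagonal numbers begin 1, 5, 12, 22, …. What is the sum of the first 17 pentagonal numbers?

2601

Σ i(3i−1)/2 = (3Σi² − Σi) / 2 over i = 1..17.
Σi = 153 and Σi² = 1785.
(3·1785 − 1·153) / 2 = 5202/2 = 2601.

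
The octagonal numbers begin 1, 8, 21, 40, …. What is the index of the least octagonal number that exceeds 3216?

Solve n(3n−2) > 3216 for integer n.
The largest n with value ≤ 3216 is 33 (since 3201 ≤ 3216 < 3400), so the first above is n = 34, value 3400.

34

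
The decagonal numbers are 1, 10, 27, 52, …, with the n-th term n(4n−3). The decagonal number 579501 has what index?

381

Set n(4n−3) = 579501, giving 4n² − 3n − 579501 = 0.
The discriminant is 9 + 16·579501 = 9272025, and √9272025 = 3045.
So n = (3 + 3045) / 8 = 3048/8 = 381.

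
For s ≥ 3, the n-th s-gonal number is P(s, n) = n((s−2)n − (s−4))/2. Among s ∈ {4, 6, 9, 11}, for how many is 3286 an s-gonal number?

s = 4: P(4, 57) = 3249 and P(4, 58) = 3364; 3286 is not s-gonal.
s = 6: P(6, 40) = 3160 and P(6, 41) = 3321; 3286 is not s-gonal.
s = 9: P(9, 31) = 3286. ✓
s = 11: P(11, 27) = 3186 and P(11, 28) = 3430; 3286 is not s-gonal.
Hits: s ∈ {9} → 1.

1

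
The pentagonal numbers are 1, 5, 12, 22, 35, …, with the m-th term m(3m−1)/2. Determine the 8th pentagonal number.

The 8th pentagonal number is n(3n−1)/2 with n = 8.
8·(3·8 − 1)/2 = 8·23/2 = 92.

92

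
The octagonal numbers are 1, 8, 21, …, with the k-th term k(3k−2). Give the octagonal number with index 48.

6816

48·(3·48 − 2) = 48·142 = 6816.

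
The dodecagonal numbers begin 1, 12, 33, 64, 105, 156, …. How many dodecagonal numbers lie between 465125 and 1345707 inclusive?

The n-th dodecagonal number is n(5n−4).
Smallest index with value ≥ 465125: n = 306 (giving 466956).
Largest index with value ≤ 1345707: n = 519 (giving 1344729).
Indices 306 through 519: 214 terms.

214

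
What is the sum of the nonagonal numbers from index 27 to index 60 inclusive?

Σ i(7i−5)/2 = (7Σi² − 5Σi) / 2 over i = 27..60.
Σi = 1830 − 351 = 1479 and Σi² = 73810 − 6201 = 67609.
(7·67609 − 5·1479) / 2 = 465868/2 = 232934.

232934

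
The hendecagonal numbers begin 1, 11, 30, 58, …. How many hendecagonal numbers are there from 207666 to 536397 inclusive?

The n-th hendecagonal number is n(9n−7)/2.
Smallest index with value ≥ 207666: n = 216 (giving 209196).
Largest index with value ≤ 536397: n = 345 (giving 534405).
Indices 216 through 345: 130 terms.

130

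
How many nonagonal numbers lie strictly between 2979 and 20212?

The n-th nonagonal number is n(7n−5)/2.
Smallest index with value > 2979: n = 30 (giving 3075).
Largest index with value < 20212: n = 76 (giving 20026).
Indices 30 through 76: 47 terms.

47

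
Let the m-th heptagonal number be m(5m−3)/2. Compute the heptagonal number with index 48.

5688

48·(5·48 − 3)/2 = 48·237/2 = 5688.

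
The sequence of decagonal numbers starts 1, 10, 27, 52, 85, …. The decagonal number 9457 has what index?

Set n(4n−3) = 9457, giving 4n² − 3n − 9457 = 0.
The discriminant is 9 + 16·9457 = 151321, and √151321 = 389.
So n = (3 + 389) / 8 = 392/8 = 49.
Check: 49·(4·49 − 3) = 9457. ✓

49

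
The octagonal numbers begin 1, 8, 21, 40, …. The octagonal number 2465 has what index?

29

Set n(3n−2) = 2465, giving 3n² − 2n − 2465 = 0.
So n = (2 + 172) / 6 = 174/6 = 29.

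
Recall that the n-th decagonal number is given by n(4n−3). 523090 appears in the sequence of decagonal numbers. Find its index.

Set n(4n−3) = 523090, giving 4n² − 3n − 523090 = 0.
The discriminant is 9 + 16·523090 = 8369449, and √8369449 = 2893.
So n = (3 + 2893) / 8 = 2896/8 = 362.

362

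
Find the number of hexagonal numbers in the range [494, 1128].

The n-th hexagonal number is n(2n−1).
Smallest index with value ≥ 494: n = 16 (giving 496).
Largest index with value ≤ 1128: n = 24 (giving 1128).
Indices 16 through 24: 9 terms.

9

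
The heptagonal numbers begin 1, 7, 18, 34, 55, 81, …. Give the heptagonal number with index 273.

The 273rd heptagonal number is n(5n−3)/2 with n = 273.
273·(5·273 − 3)/2 = 273·1362/2 = 273·681 = 185913.

185913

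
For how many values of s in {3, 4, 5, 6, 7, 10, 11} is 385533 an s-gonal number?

1

s = 3: P(3, 877) = 385003 and P(3, 878) = 385881; 385533 is not s-gonal.
s = 4: P(4, 620) = 384400 and P(4, 621) = 385641; 385533 is not s-gonal.
s = 5: P(5, 507) = 385320 and P(5, 508) = 386842; 385533 is not s-gonal.
s = 6: P(6, 439) = 385003 and P(6, 440) = 386760; 385533 is not s-gonal.
s = 7: P(7, 393) = 385533. ✓
s = 10: P(10, 310) = 383470 and P(10, 311) = 385951; 385533 is not s-gonal.
s = 11: P(11, 293) = 385295 and P(11, 294) = 387933; 385533 is not s-gonal.
Hits: s ∈ {7} → 1.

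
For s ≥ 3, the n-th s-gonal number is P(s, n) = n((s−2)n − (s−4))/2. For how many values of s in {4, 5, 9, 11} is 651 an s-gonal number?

s = 4: P(4, 25) = 625 and P(4, 26) = 676; 651 is not s-gonal.
s = 5: P(5, 21) = 651. ✓
s = 9: P(9, 14) = 651. ✓
s = 11: P(11, 12) = 606 and P(11, 13) = 715; 651 is not s-gonal.
Hits: s ∈ {5, 9} → 2.

2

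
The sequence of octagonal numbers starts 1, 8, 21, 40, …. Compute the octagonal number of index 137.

137·(3·137 − 2) = 137·409 = 56033.

56033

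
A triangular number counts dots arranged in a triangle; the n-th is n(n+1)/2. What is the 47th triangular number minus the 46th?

Consecutive triangular numbers differ by n: T_{47} − T_{46} = 47.

47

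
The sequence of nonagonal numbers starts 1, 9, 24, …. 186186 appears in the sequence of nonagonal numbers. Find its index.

Set n(7n−5)/2 = 186186, giving 7n² − 5n − 372372 = 0.
So n = (5 + 3229) / 14 = 3234/14 = 231.
Check: 231·(7·231 − 5)/2 = 186186. ✓

231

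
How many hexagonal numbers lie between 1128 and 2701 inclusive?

14

The n-th hexagonal number is n(2n−1).
Smallest index with value ≥ 1128: n = 24 (giving 1128).
Largest index with value ≤ 2701: n = 37 (giving 2701).
Indices 24 through 37: 14 terms.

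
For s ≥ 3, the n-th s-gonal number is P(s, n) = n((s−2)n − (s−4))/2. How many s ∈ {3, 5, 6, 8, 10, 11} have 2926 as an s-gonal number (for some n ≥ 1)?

s = 3: P(3, 76) = 2926. ✓
s = 5: P(5, 44) = 2882 and P(5, 45) = 3015; 2926 is not s-gonal.
s = 6: P(6, 38) = 2850 and P(6, 39) = 3003; 2926 is not s-gonal.
s = 8: P(8, 31) = 2821 and P(8, 32) = 3008; 2926 is not s-gonal.
s = 10: P(10, 27) = 2835 and P(10, 28) = 3052; 2926 is not s-gonal.
s = 11: P(11, 25) = 2725 and P(11, 26) = 2951; 2926 is not s-gonal.
Hits: s ∈ {3} → 1.

1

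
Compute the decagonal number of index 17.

The 17th decagonal number is n(4n−3) with n = 17.
17·(4·17 − 3) = 17·65 = 1105.

1105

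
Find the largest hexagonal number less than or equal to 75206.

75078

Solve n(2n−1) ≤ 75206 for integer n.
n = 194 gives 75078 ≤ 75206, while n = 195 gives 75855 > 75206; so the answer is 75078.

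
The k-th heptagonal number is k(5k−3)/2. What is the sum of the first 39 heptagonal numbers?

50180

Σ i(5i−3)/2 = (5Σi² − 3Σi) / 2 over i = 1..39.
Σi = 780 and Σi² = 20540.
(5·20540 − 3·780) / 2 = 100360/2 = 50180.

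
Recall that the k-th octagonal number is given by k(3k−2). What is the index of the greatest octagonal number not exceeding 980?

18

Solve n(3n−2) ≤ 980 for integer n.
n = 18 gives 936 ≤ 980, while n = 19 gives 1045 > 980; so the answer is index 18.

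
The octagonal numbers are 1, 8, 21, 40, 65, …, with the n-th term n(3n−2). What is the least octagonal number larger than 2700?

Solve n(3n−2) > 2700 for integer n.
The largest n with value ≤ 2700 is 30 (since 2640 ≤ 2700 < 2821), so the first above is n = 31, value 2821.

2821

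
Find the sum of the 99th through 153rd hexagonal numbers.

1767150

Σ i(2i−1) = 2Σi² − Σi over i = 99..153.
Σi = 11781 − 4851 = 6930 and Σi² = 1205589 − 318549 = 887040.
2·887040 − 1·6930 = 1767150.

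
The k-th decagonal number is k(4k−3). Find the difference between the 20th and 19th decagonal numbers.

Consecutive decagonal numbers differ by 8n − 7: here 8·20 − 7 = 153.

153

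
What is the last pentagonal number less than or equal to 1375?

Solve n(3n−1)/2 ≤ 1375 for integer n.
n = 30 gives 1335 ≤ 1375, while n = 31 gives 1426 > 1375; so the answer is 1335.

1335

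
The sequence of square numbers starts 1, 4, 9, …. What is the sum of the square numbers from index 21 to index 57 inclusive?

60495

Σ_{i=21}^{57} i² = 63365 − 2870 = 60495.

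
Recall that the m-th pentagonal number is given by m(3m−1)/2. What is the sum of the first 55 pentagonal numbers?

84700

Σ i(3i−1)/2 = (3Σi² − Σi) / 2 over i = 1..55.
Σi = 1540 and Σi² = 56980.
(3·56980 − 1·1540) / 2 = 169400/2 = 84700.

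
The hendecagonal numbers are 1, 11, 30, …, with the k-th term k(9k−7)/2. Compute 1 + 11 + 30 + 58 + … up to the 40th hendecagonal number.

Σ i(9i−7)/2 = (9Σi² − 7Σi) / 2 over i = 1..40.
Σi = 820 and Σi² = 22140.
(9·22140 − 7·820) / 2 = 193520/2 = 96760.

96760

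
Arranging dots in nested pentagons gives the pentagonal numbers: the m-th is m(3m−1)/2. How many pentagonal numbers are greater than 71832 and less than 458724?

The n-th pentagonal number is n(3n−1)/2.
Smallest index with value > 71832: n = 220 (giving 72490).
Largest index with value < 458724: n = 553 (giving 458437).
Indices 220 through 553: 334 terms.

334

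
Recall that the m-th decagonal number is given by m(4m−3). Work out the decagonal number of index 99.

38907

99·(4·99 − 3) = 99·393 = 38907.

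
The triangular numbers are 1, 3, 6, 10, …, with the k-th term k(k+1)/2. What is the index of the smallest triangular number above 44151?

297

Solve n(n+1)/2 > 44151 for integer n.
The largest n with value ≤ 44151 is 296 (since 43956 ≤ 44151 < 44253), so the first above is n = 297, value 44253.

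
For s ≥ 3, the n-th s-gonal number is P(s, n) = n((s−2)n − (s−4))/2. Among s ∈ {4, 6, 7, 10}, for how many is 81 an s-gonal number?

2

s = 4: P(4, 9) = 81. ✓
s = 6: P(6, 6) = 66 and P(6, 7) = 91; 81 is not s-gonal.
s = 7: P(7, 6) = 81. ✓
s = 10: P(10, 4) = 52 and P(10, 5) = 85; 81 is not s-gonal.
Hits: s ∈ {4, 7} → 2.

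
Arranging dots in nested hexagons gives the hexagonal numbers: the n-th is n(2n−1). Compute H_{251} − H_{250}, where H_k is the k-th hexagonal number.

1001

Consecutive hexagonal numbers differ by 4n − 3: here 4·251 − 3 = 1001.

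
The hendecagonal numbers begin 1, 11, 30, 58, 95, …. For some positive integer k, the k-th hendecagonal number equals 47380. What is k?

Set n(9n−7)/2 = 47380, giving 9n² − 7n − 94760 = 0.
The discriminant is 49 + 72·47380 = 3411409, and √3411409 = 1847.
So n = (7 + 1847) / 18 = 1854/18 = 103.

103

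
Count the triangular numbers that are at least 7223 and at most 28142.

117

The n-th triangular number is n(n+1)/2.
Smallest index with value ≥ 7223: n = 120 (giving 7260).
Largest index with value ≤ 28142: n = 236 (giving 27966).
Indices 120 through 236: 117 terms.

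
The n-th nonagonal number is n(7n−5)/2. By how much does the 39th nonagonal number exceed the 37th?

39·(7·39 − 5)/2 = 5226 and 37·(7·37 − 5)/2 = 4699.
Difference: 5226 − 4699 = 527.

527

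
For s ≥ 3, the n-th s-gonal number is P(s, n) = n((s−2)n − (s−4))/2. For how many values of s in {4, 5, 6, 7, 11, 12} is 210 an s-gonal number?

s = 4: P(4, 14) = 196 and P(4, 15) = 225; 210 is not s-gonal.
s = 5: P(5, 12) = 210. ✓
s = 6: P(6, 10) = 190 and P(6, 11) = 231; 210 is not s-gonal.
s = 7: P(7, 9) = 189 and P(7, 10) = 235; 210 is not s-gonal.
s = 11: P(11, 7) = 196 and P(11, 8) = 260; 210 is not s-gonal.
s = 12: P(12, 6) = 156 and P(12, 7) = 217; 210 is not s-gonal.
Hits: s ∈ {5} → 1.

1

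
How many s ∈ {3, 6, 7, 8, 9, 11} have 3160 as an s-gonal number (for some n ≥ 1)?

2

s = 3: P(3, 79) = 3160. ✓
s = 6: P(6, 40) = 3160. ✓
s = 7: P(7, 35) = 3010 and P(7, 36) = 3186; 3160 is not s-gonal.
s = 8: P(8, 32) = 3008 and P(8, 33) = 3201; 3160 is not s-gonal.
s = 9: P(9, 30) = 3075 and P(9, 31) = 3286; 3160 is not s-gonal.
s = 11: P(11, 26) = 2951 and P(11, 27) = 3186; 3160 is not s-gonal.
Hits: s ∈ {3, 6} → 2.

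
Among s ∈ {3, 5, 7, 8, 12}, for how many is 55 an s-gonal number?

2

s = 3: P(3, 10) = 55. ✓
s = 5: P(5, 6) = 51 and P(5, 7) = 70; 55 is not s-gonal.
s = 7: P(7, 5) = 55. ✓
s = 8: P(8, 4) = 40 and P(8, 5) = 65; 55 is not s-gonal.
s = 12: P(12, 3) = 33 and P(12, 4) = 64; 55 is not s-gonal.
Hits: s ∈ {3, 7} → 2.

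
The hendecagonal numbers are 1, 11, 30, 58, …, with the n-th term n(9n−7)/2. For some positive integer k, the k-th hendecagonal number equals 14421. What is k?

Set n(9n−7)/2 = 14421, giving 9n² − 7n − 28842 = 0.
So n = (7 + 1019) / 18 = 1026/18 = 57.
Check: 57·(9·57 − 7)/2 = 14421. ✓

57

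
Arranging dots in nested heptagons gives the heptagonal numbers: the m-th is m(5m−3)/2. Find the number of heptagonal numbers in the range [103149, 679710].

318

The n-th heptagonal number is n(5n−3)/2.
Smallest index with value ≥ 103149: n = 204 (giving 103734).
Largest index with value ≤ 679710: n = 521 (giving 677821).
Indices 204 through 521: 318 terms.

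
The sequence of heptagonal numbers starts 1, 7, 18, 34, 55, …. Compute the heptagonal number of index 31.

The 31st heptagonal number is n(5n−3)/2 with n = 31.
31·(5·31 − 3)/2 = 31·152/2 = 31·76 = 2356.

2356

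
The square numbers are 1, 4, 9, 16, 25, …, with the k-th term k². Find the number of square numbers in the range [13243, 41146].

87

The n-th square number is n².
Smallest index with value ≥ 13243: n = 116 (giving 13456).
Largest index with value ≤ 41146: n = 202 (giving 40804).
Indices 116 through 202: 87 terms.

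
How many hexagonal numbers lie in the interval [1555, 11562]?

48

The n-th hexagonal number is n(2n−1).
Smallest index with value ≥ 1555: n = 29 (giving 1653).
Largest index with value ≤ 11562: n = 76 (giving 11476).
Indices 29 through 76: 48 terms.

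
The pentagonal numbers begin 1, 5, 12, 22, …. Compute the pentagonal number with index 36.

The 36th pentagonal number is n(3n−1)/2 with n = 36.
36·(3·36 − 1)/2 = 36·107/2 = 1926.

1926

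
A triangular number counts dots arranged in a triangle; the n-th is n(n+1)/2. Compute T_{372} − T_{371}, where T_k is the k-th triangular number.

372

Consecutive triangular numbers differ by n: T_{372} − T_{371} = 372.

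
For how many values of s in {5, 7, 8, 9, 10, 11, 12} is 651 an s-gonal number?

2

s = 5: P(5, 21) = 651. ✓
s = 7: P(7, 16) = 616 and P(7, 17) = 697; 651 is not s-gonal.
s = 8: P(8, 15) = 645 and P(8, 16) = 736; 651 is not s-gonal.
s = 9: P(9, 14) = 651. ✓
s = 10: P(10, 13) = 637 and P(10, 14) = 742; 651 is not s-gonal.
s = 11: P(11, 12) = 606 and P(11, 13) = 715; 651 is not s-gonal.
s = 12: P(12, 11) = 561 and P(12, 12) = 672; 651 is not s-gonal.
Hits: s ∈ {5, 9} → 2.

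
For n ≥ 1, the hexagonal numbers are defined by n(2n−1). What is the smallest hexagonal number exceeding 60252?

Solve n(2n−1) > 60252 for integer n.
The largest n with value ≤ 60252 is 173 (since 59685 ≤ 60252 < 60378), so the first above is n = 174, value 60378.

60378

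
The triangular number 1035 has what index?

45

Set n(n+1)/2 = 1035, giving n² + n − 2070 = 0.
The discriminant is 1 + 8·1035 = 8281, and √8281 = 91.
So n = (-1 + 91) / 2 = 90/2 = 45.
Check: 45·46/2 = 1035. ✓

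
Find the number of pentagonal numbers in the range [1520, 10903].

54

The n-th pentagonal number is n(3n−1)/2.
Smallest index with value ≥ 1520: n = 32 (giving 1520).
Largest index with value ≤ 10903: n = 85 (giving 10795).
Indices 32 through 85: 54 terms.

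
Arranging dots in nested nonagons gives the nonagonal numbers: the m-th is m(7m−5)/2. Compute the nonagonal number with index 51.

8976

The 51st nonagonal number is n(7n−5)/2 with n = 51.
51·(7·51 − 5)/2 = 51·352/2 = 51·176 = 8976.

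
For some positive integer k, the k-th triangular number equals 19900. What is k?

Set n(n+1)/2 = 19900, giving n² + n − 39800 = 0.
The discriminant is 1 + 8·19900 = 159201, and √159201 = 399.
So n = (-1 + 399) / 2 = 398/2 = 199.
Check: 199·200/2 = 19900. ✓

199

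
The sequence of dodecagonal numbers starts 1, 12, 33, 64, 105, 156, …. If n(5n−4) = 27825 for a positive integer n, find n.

Set n(5n−4) = 27825, giving 5n² − 4n − 27825 = 0.
The discriminant is 16 + 20·27825 = 556516, and √556516 = 746.
So n = (4 + 746) / 10 = 750/10 = 75.

75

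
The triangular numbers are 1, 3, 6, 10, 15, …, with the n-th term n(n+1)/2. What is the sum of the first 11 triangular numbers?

Σ i(i+1)/2 = (Σi² + Σi) / 2 over i = 1..11.
Σi = 66 and Σi² = 506.
(1·506 + 1·66) / 2 = 572/2 = 286.

286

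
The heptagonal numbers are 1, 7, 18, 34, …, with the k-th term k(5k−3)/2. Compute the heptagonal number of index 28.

The 28th heptagonal number is n(5n−3)/2 with n = 28.
28·(5·28 − 3)/2 = 28·137/2 = 1918.

1918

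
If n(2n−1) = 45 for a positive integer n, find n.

5

Set n(2n−1) = 45, giving 2n² − n − 45 = 0.
The discriminant is 1 + 8·45 = 361, and √361 = 19.
So n = (1 + 19) / 4 = 20/4 = 5.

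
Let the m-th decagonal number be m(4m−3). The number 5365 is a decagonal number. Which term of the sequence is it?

37

Set n(4n−3) = 5365, giving 4n² − 3n − 5365 = 0.
The discriminant is 9 + 16·5365 = 85849, and √85849 = 293.
So n = (3 + 293) / 8 = 296/8 = 37.
Check: 37·(4·37 − 3) = 5365. ✓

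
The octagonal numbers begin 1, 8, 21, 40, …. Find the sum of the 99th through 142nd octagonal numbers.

Σ i(3i−2) = 3Σi² − 2Σi over i = 99..142.
Σi = 10153 − 4851 = 5302 and Σi² = 964535 − 318549 = 645986.
3·645986 − 2·5302 = 1927354.

1927354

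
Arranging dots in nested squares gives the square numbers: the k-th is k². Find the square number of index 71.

The 71st square number is n² with n = 71.
71² = 5041.

5041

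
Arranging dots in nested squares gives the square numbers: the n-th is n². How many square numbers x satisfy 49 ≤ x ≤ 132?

The n-th square number is n².
Smallest index with value ≥ 49: n = 7 (giving 49).
Largest index with value ≤ 132: n = 11 (giving 121).
Indices 7 through 11: 5 terms.

5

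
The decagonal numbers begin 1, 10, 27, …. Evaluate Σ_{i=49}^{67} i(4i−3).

Σ i(4i−3) = 4Σi² − 3Σi over i = 49..67.
Σi = 2278 − 1176 = 1102 and Σi² = 102510 − 38024 = 64486.
4·64486 − 3·1102 = 254638.

254638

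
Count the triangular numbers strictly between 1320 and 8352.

78

The n-th triangular number is n(n+1)/2.
Smallest index with value > 1320: n = 51 (giving 1326).
Largest index with value < 8352: n = 128 (giving 8256).
Indices 51 through 128: 78 terms.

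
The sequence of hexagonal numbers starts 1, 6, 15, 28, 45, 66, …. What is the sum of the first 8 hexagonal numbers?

372

Σ i(2i−1) = 2Σi² − Σi over i = 1..8.
Σi = 36 and Σi² = 204.
2·204 − 1·36 = 372.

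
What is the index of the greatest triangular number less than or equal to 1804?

Solve n(n+1)/2 ≤ 1804 for integer n.
n = 59 gives 1770 ≤ 1804, while n = 60 gives 1830 > 1804; so the answer is index 59.

59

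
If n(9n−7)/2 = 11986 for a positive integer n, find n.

Set n(9n−7)/2 = 11986, giving 9n² − 7n − 23972 = 0.
The discriminant is 49 + 72·11986 = 863041, and √863041 = 929.
So n = (7 + 929) / 18 = 936/18 = 52.
Check: 52·(9·52 − 7)/2 = 11986. ✓

52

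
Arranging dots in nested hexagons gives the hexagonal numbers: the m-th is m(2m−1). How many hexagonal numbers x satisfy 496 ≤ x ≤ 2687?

21

The n-th hexagonal number is n(2n−1).
Smallest index with value ≥ 496: n = 16 (giving 496).
Largest index with value ≤ 2687: n = 36 (giving 2556).
Indices 16 through 36: 21 terms.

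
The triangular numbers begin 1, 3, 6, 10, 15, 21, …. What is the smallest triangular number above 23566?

23653

Solve n(n+1)/2 > 23566 for integer n.
The largest n with value ≤ 23566 is 216 (since 23436 ≤ 23566 < 23653), so the first above is n = 217, value 23653.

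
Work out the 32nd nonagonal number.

3504

The 32nd nonagonal number is n(7n−5)/2 with n = 32.
32·(7·32 − 5)/2 = 32·219/2 = 3504.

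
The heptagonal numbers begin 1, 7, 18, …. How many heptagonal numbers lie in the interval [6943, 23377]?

The n-th heptagonal number is n(5n−3)/2.
Smallest index with value ≥ 6943: n = 53 (giving 6943).
Largest index with value ≤ 23377: n = 97 (giving 23377).
Indices 53 through 97: 45 terms.

45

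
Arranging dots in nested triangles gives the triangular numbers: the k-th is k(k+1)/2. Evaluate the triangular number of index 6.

21

The 6th triangular number is n(n+1)/2 with n = 6.
6·7/2 = 42/2 = 21.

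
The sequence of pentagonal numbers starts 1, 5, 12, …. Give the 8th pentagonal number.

92

The 8th pentagonal number is n(3n−1)/2 with n = 8.
8·(3·8 − 1)/2 = 8·23/2 = 92.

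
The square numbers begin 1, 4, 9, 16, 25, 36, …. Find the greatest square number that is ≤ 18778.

Solve n² ≤ 18778 for integer n.
n = 137 gives 18769 ≤ 18778, while n = 138 gives 19044 > 18778; so the answer is 18769.

18769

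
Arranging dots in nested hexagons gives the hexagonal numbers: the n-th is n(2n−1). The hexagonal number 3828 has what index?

44

Set n(2n−1) = 3828, giving 2n² − n − 3828 = 0.
So n = (1 + 175) / 4 = 176/4 = 44.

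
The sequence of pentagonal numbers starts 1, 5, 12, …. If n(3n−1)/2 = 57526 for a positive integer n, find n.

Set n(3n−1)/2 = 57526, giving 3n² − n − 115052 = 0.
The discriminant is 1 + 24·57526 = 1380625, and √1380625 = 1175.
So n = (1 + 1175) / 6 = 1176/6 = 196.
Check: 196·(3·196 − 1)/2 = 57526. ✓

196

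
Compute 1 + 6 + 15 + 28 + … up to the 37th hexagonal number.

34447

Σ i(2i−1) = 2Σi² − Σi over i = 1..37.
Σi = 703 and Σi² = 17575.
2·17575 − 1·703 = 34447.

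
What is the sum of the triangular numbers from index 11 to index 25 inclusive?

2705

Σ i(i+1)/2 = (Σi² + Σi) / 2 over i = 11..25.
Σi = 325 − 55 = 270 and Σi² = 5525 − 385 = 5140.
(1·5140 + 1·270) / 2 = 5410/2 = 2705.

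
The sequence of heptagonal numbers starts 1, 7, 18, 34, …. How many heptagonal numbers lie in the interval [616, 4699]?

The n-th heptagonal number is n(5n−3)/2.
Smallest index with value ≥ 616: n = 16 (giving 616).
Largest index with value ≤ 4699: n = 43 (giving 4558).
Indices 16 through 43: 28 terms.

28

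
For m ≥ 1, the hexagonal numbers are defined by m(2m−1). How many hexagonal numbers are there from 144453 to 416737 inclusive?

The n-th hexagonal number is n(2n−1).
Smallest index with value ≥ 144453: n = 269 (giving 144453).
Largest index with value ≤ 416737: n = 456 (giving 415416).
Indices 269 through 456: 188 terms.

188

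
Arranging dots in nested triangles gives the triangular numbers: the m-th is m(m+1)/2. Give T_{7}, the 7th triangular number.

28

7·8/2 = 56/2 = 28.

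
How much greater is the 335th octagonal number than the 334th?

2005

Consecutive octagonal numbers differ by 6n − 5: here 6·335 − 5 = 2005.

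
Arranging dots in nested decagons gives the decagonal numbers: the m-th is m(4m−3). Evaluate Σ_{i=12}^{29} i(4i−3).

31089

Σ i(4i−3) = 4Σi² − 3Σi over i = 12..29.
Σi = 435 − 66 = 369 and Σi² = 8555 − 506 = 8049.
4·8049 − 3·369 = 31089.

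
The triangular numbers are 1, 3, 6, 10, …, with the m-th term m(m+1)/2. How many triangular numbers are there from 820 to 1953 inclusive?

The n-th triangular number is n(n+1)/2.
Smallest index with value ≥ 820: n = 40 (giving 820).
Largest index with value ≤ 1953: n = 62 (giving 1953).
Indices 40 through 62: 23 terms.

23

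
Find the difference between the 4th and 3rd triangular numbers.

4

Consecutive triangular numbers differ by n: T_{4} − T_{3} = 4.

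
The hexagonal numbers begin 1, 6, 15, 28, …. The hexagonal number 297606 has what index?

386

Set n(2n−1) = 297606, giving 2n² − n − 297606 = 0.
The discriminant is 1 + 8·297606 = 2380849, and √2380849 = 1543.
So n = (1 + 1543) / 4 = 1544/4 = 386.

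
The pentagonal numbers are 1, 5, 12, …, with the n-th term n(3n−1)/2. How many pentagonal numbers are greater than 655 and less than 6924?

The n-th pentagonal number is n(3n−1)/2.
Smallest index with value > 655: n = 22 (giving 715).
Largest index with value < 6924: n = 68 (giving 6902).
Indices 22 through 68: 47 terms.

47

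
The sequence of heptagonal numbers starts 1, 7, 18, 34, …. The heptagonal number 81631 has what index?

181

Set n(5n−3)/2 = 81631, giving 5n² − 3n − 163262 = 0.
The discriminant is 9 + 40·81631 = 3265249, and √3265249 = 1807.
So n = (3 + 1807) / 10 = 1810/10 = 181.
Check: 181·(5·181 − 3)/2 = 81631. ✓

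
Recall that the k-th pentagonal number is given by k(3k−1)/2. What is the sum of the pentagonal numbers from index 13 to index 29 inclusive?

11679

Σ i(3i−1)/2 = (3Σi² − Σi) / 2 over i = 13..29.
Σi = 435 − 78 = 357 and Σi² = 8555 − 650 = 7905.
(3·7905 − 1·357) / 2 = 23358/2 = 11679.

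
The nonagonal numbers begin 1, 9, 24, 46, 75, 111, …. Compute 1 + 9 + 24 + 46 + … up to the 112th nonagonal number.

1645280

Σ i(7i−5)/2 = (7Σi² − 5Σi) / 2 over i = 1..112.
Σi = 6328 and Σi² = 474600.
(7·474600 − 5·6328) / 2 = 3290560/2 = 1645280.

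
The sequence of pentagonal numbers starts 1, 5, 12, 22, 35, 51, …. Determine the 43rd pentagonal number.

The 43rd pentagonal number is n(3n−1)/2 with n = 43.
43·(3·43 − 1)/2 = 43·128/2 = 43·64 = 2752.

2752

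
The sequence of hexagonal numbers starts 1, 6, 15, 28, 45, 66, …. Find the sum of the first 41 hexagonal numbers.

46781

Σ i(2i−1) = 2Σi² − Σi over i = 1..41.
Σi = 861 and Σi² = 23821.
2·23821 − 1·861 = 46781.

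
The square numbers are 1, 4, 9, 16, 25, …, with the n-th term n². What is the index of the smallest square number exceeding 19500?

140

Solve n² > 19500 for integer n.
The largest n with value ≤ 19500 is 139 (since 19321 ≤ 19500 < 19600), so the first above is n = 140, value 19600.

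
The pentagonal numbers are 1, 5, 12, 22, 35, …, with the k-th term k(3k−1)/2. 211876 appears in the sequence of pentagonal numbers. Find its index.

Set n(3n−1)/2 = 211876, giving 3n² − n − 423752 = 0.
The discriminant is 1 + 24·211876 = 5085025, and √5085025 = 2255.
So n = (1 + 2255) / 6 = 2256/6 = 376.
Check: 376·(3·376 − 1)/2 = 211876. ✓

376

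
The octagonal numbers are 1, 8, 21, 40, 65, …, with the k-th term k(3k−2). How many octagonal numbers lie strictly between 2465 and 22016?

The n-th octagonal number is n(3n−2).
Smallest index with value > 2465: n = 30 (giving 2640).
Largest index with value < 22016: n = 85 (giving 21505).
Indices 30 through 85: 56 terms.

56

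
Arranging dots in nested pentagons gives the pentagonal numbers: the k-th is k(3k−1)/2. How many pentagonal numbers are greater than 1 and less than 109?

7

The n-th pentagonal number is n(3n−1)/2.
Smallest index with value > 1: n = 2 (giving 5).
Largest index with value < 109: n = 8 (giving 92).
Indices 2 through 8: 7 terms.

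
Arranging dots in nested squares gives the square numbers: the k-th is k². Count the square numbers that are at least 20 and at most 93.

The n-th square number is n².
Smallest index with value ≥ 20: n = 5 (giving 25).
Largest index with value ≤ 93: n = 9 (giving 81).
Indices 5 through 9: 5 terms.

5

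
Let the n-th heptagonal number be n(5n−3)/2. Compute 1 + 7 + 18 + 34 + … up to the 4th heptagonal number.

60

Σ i(5i−3)/2 = (5Σi² − 3Σi) / 2 over i = 1..4.
Σi = 10 and Σi² = 30.
(5·30 − 3·10) / 2 = 120/2 = 60.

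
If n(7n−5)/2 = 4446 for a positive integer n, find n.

Set n(7n−5)/2 = 4446, giving 7n² − 5n − 8892 = 0.
So n = (5 + 499) / 14 = 504/14 = 36.

36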